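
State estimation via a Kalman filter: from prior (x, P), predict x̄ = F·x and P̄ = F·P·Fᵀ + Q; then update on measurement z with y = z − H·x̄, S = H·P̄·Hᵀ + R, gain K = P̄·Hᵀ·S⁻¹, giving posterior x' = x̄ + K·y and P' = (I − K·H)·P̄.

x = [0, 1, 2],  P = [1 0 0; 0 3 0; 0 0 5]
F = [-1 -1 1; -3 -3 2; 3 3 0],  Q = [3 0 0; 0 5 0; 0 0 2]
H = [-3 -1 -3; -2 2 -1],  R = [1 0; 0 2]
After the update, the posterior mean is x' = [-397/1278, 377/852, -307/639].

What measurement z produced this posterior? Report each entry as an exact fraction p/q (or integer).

z = [2, 2]

x̄ = F·x = [1, 1, 3]
P̄ = F·P·Fᵀ + Q = [12 22 -12; 22 61 -36; -12 -36 38]
S = H·P̄·Hᵀ + R = [212 48; 48 252]
K = P̄·Hᵀ·S⁻¹ = [-59/426 98/639; -57/284 209/426; -269/2130 -2027/6390]
x' − x̄ = [-1675/1278, -475/852, -2224/639] = K·y
y = (KᵀK)⁻¹·Kᵀ·(x' − x̄) = [15, 5]
z = y + H·x̄ = [15, 5] + [-13, -3] = [2, 2]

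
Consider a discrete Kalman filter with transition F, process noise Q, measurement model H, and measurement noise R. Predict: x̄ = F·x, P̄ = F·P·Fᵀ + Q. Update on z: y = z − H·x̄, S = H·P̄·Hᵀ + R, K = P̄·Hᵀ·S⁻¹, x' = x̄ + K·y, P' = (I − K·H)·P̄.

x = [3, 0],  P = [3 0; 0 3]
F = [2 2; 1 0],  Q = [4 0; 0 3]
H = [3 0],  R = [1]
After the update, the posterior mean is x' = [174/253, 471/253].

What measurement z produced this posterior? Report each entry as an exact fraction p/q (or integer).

x̄ = F·x = [6, 3]
P̄ = F·P·Fᵀ + Q = [28 6; 6 6]
S = H·P̄·Hᵀ + R = [253]
K = P̄·Hᵀ·S⁻¹ = [84/253; 18/253]
x' − x̄ = [-1344/253, -288/253] = K·y
y = (KᵀK)⁻¹·Kᵀ·(x' − x̄) = [-16]
z = y + H·x̄ = [-16] + [18] = [2]

z = [2]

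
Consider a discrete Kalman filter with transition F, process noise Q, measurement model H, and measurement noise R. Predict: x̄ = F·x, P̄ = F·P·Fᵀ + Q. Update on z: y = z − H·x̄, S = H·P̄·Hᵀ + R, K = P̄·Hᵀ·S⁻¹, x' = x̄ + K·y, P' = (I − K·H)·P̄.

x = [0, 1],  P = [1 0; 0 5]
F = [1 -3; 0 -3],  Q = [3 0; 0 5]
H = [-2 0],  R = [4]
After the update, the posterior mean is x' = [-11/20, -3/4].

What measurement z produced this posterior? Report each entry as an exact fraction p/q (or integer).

x̄ = F·x = [-3, -3]
P̄ = F·P·Fᵀ + Q = [49 45; 45 50]
S = H·P̄·Hᵀ + R = [200]
K = P̄·Hᵀ·S⁻¹ = [-49/100; -9/20]
x' − x̄ = [49/20, 9/4] = K·y
y = (KᵀK)⁻¹·Kᵀ·(x' − x̄) = [-5]
z = y + H·x̄ = [-5] + [6] = [1]

z = [1]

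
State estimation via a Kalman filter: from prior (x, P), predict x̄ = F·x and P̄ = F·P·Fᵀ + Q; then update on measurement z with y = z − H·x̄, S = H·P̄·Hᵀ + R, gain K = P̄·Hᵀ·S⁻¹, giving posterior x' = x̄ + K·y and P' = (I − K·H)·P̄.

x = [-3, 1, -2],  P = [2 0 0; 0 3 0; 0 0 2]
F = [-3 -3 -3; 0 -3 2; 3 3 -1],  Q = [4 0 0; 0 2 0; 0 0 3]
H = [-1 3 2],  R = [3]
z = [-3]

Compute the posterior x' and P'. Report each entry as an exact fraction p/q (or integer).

x' = [-236/297, -787/297, 560/297]
P' = [9899/297 7855/297 -6983/297; 7855/297 9833/297 -10771/297; -6983/297 -10771/297 12734/297]

x̄ = F·x = [12, -7, -4]
P̄ = F·P·Fᵀ + Q = [67 15 -39; 15 37 -31; -39 -31 50]
y = z − H·x̄ = [38]
S = H·P̄·Hᵀ + R = [297]
K = P̄·Hᵀ·S⁻¹ = [-100/297; 34/297; 46/297]
x' = x̄ + K·y = [-236/297, -787/297, 560/297]
P' = (I − K·H)·P̄ = [9899/297 7855/297 -6983/297; 7855/297 9833/297 -10771/297; -6983/297 -10771/297 12734/297]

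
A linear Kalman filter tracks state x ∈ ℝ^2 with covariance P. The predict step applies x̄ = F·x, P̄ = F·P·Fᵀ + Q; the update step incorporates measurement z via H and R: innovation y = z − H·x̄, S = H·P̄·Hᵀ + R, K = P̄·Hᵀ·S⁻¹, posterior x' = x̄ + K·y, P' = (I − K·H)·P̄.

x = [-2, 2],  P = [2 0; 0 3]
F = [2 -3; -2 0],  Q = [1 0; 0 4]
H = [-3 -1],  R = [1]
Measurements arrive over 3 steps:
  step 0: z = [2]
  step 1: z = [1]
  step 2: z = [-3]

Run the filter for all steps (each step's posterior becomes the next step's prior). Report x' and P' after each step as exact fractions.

step 0: x' = [-490/289, 868/289], P' = [404/289 -1112/289; -1112/289 3324/289]
step 1: x' = [-288179/359818, 247618/179909], P' = [240689/359818 -297430/179909; -297430/179909 881244/179909]
step 2: x' = [78888599/97239962, 25854721/48619981], P' = [64809025/97239962 -80104052/48619981; -80104052/48619981 237513726/48619981]

step 0: x̄ = F·x = [-10, 4]
step 0: P̄ = F·P·Fᵀ + Q = [36 -8; -8 12]
step 0: y = z − H·x̄ = [-24]
step 0: S = H·P̄·Hᵀ + R = [289]
step 0: K = P̄·Hᵀ·S⁻¹ = [-100/289; 12/289]
step 0: x' = x̄ + K·y = [-490/289, 868/289]
step 0: P' = (I − K·H)·P̄ = [404/289 -1112/289; -1112/289 3324/289]
step 1: x̄ = F·x = [-3584/289, 980/289]
step 1: P̄ = F·P·Fᵀ + Q = [45165/289 -8288/289; -8288/289 2772/289]
step 1: y = z − H·x̄ = [-9483/289]
step 1: S = H·P̄·Hᵀ + R = [359818/289]
step 1: K = P̄·Hᵀ·S⁻¹ = [-127207/359818; 11046/179909]
step 1: x' = x̄ + K·y = [-288179/359818, 247618/179909]
step 1: P' = (I − K·H)·P̄ = [240689/359818 -297430/179909; -297430/179909 881244/179909]
step 2: x̄ = F·x = [-1031033/179909, 288179/179909]
step 2: P̄ = F·P·Fᵀ + Q = [12161643/179909 -2265958/179909; -2265958/179909 1201014/179909]
step 2: y = z − H·x̄ = [-3344647/179909]
step 2: S = H·P̄·Hᵀ + R = [97239962/179909]
step 2: K = P̄·Hᵀ·S⁻¹ = [-34218971/97239962; 2798430/48619981]
step 2: x' = x̄ + K·y = [78888599/97239962, 25854721/48619981]
step 2: P' = (I − K·H)·P̄ = [64809025/97239962 -80104052/48619981; -80104052/48619981 237513726/48619981]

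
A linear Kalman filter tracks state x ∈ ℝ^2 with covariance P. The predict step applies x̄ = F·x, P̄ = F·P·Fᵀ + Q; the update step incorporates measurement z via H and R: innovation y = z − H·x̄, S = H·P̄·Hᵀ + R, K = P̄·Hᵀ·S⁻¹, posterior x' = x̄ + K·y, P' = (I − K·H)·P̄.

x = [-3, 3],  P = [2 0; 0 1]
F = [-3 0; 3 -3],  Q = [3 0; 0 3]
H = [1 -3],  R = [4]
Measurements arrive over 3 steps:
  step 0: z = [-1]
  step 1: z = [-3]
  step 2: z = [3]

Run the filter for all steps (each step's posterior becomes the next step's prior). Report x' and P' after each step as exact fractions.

step 0: x̄ = F·x = [9, -18]
step 0: P̄ = F·P·Fᵀ + Q = [21 -18; -18 30]
step 0: y = z − H·x̄ = [-64]
step 0: S = H·P̄·Hᵀ + R = [403]
step 0: K = P̄·Hᵀ·S⁻¹ = [75/403; -108/403]
step 0: x' = x̄ + K·y = [-1173/403, -342/403]
step 0: P' = (I − K·H)·P̄ = [2838/403 846/403; 846/403 426/403]
step 1: x̄ = F·x = [3519/403, -2493/403]
step 1: P̄ = F·P·Fᵀ + Q = [26751/403 -17928/403; -17928/403 15357/403]
step 1: y = z − H·x̄ = [-939/31]
step 1: S = H·P̄·Hᵀ + R = [21088/31]
step 1: K = P̄·Hᵀ·S⁻¹ = [6195/21088; -4923/21088]
step 1: x' = x̄ + K·y = [-45603/274144, 242667/274144]
step 1: P' = (I − K·H)·P̄ = [2103573/274144 593811/274144; 593811/274144 283269/274144]
step 2: x̄ = F·x = [136809/274144, -432405/137072]
step 2: P̄ = F·P·Fᵀ + Q = [19754589/274144 -6793929/137072; -6793929/137072 2903853/68536]
step 2: y = z − H·x̄ = [-1908807/274144]
step 2: S = H·P̄·Hᵀ + R = [206917021/274144]
step 2: K = P̄·Hᵀ·S⁻¹ = [60518163/206917021; -48434094/206917021]
step 2: x' = x̄ + K·y = [-318115233/206917021, -315500508/206917021]
step 2: P' = (I − K·H)·P̄ = [1550691075/206917021 436206141/206917021; 436206141/206917021 209980839/206917021]

step 0: x' = [-1173/403, -342/403], P' = [2838/403 846/403; 846/403 426/403]
step 1: x' = [-45603/274144, 242667/274144], P' = [2103573/274144 593811/274144; 593811/274144 283269/274144]
step 2: x' = [-318115233/206917021, -315500508/206917021], P' = [1550691075/206917021 436206141/206917021; 436206141/206917021 209980839/206917021]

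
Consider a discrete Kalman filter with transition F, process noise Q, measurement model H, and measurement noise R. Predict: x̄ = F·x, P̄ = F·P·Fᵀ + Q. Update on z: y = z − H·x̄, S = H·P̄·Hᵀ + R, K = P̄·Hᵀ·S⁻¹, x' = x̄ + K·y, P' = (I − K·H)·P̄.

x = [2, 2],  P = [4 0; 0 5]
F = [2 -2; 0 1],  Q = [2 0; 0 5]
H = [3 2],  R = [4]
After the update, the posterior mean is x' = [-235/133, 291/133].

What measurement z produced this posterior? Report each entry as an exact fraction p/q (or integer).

z = [-1]

x̄ = F·x = [0, 2]
P̄ = F·P·Fᵀ + Q = [38 -10; -10 10]
S = H·P̄·Hᵀ + R = [266]
K = P̄·Hᵀ·S⁻¹ = [47/133; -5/133]
x' − x̄ = [-235/133, 25/133] = K·y
y = (KᵀK)⁻¹·Kᵀ·(x' − x̄) = [-5]
z = y + H·x̄ = [-5] + [4] = [-1]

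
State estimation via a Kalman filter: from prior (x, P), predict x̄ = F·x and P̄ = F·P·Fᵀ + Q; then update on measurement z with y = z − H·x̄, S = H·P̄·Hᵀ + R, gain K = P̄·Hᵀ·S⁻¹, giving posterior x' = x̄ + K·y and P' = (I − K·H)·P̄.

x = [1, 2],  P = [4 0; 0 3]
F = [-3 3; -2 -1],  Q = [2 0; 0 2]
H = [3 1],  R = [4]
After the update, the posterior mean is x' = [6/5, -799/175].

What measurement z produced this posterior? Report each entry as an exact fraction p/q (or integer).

z = [-1]

x̄ = F·x = [3, -4]
P̄ = F·P·Fᵀ + Q = [65 15; 15 21]
S = H·P̄·Hᵀ + R = [700]
K = P̄·Hᵀ·S⁻¹ = [3/10; 33/350]
x' − x̄ = [-9/5, -99/175] = K·y
y = (KᵀK)⁻¹·Kᵀ·(x' − x̄) = [-6]
z = y + H·x̄ = [-6] + [5] = [-1]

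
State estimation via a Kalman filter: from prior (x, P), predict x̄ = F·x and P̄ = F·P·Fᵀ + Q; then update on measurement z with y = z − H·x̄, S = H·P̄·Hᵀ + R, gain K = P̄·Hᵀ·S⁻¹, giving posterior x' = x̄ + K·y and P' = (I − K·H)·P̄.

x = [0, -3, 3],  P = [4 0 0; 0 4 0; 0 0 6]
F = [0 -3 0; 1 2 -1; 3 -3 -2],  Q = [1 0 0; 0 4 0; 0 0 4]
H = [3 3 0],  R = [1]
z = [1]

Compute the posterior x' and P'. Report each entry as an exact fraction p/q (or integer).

x̄ = F·x = [9, -9, 3]
P̄ = F·P·Fᵀ + Q = [37 -24 36; -24 30 0; 36 0 100]
y = z − H·x̄ = [1]
S = H·P̄·Hᵀ + R = [172]
K = P̄·Hᵀ·S⁻¹ = [39/172; 9/86; 27/43]
x' = x̄ + K·y = [1587/172, -765/86, 156/43]
P' = (I − K·H)·P̄ = [4843/172 -2415/86 495/43; -2415/86 1209/43 -486/43; 495/43 -486/43 1384/43]

x' = [1587/172, -765/86, 156/43]
P' = [4843/172 -2415/86 495/43; -2415/86 1209/43 -486/43; 495/43 -486/43 1384/43]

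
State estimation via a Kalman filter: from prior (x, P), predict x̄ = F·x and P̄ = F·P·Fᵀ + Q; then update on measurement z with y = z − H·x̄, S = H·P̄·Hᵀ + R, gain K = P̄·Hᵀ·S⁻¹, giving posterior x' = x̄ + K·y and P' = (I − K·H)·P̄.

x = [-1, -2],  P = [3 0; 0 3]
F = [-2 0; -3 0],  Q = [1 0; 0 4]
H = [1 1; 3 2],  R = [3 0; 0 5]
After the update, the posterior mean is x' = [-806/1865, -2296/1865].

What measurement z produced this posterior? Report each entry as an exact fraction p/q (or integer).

x̄ = F·x = [2, 3]
P̄ = F·P·Fᵀ + Q = [13 18; 18 31]
S = H·P̄·Hᵀ + R = [83 191; 191 462]
K = P̄·Hᵀ·S⁻¹ = [-3/1865 304/1865; 482/1865 269/1865]
x' − x̄ = [-4536/1865, -7891/1865] = K·y
y = (KᵀK)⁻¹·Kᵀ·(x' − x̄) = [-8, -15]
z = y + H·x̄ = [-8, -15] + [5, 12] = [-3, -3]

z = [-3, -3]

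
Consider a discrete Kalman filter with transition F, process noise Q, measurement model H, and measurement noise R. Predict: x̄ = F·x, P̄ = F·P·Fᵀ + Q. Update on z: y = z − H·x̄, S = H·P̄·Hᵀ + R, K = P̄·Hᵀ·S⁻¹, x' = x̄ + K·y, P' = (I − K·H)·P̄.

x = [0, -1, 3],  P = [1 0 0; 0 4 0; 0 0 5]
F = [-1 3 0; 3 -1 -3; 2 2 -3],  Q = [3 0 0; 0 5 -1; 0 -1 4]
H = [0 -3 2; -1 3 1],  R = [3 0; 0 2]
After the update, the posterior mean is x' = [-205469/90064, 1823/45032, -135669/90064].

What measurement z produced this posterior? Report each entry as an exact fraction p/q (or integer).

z = [-3, 1]

x̄ = F·x = [-3, -8, -11]
P̄ = F·P·Fᵀ + Q = [40 -15 22; -15 63 42; 22 42 69]
S = H·P̄·Hᵀ + R = [342 -392; -392 976]
K = P̄·Hᵀ·S⁻¹ = [7771/22516 6671/90064; -189/5629 10743/45032; 9941/22516 31935/90064]
x' − x̄ = [64723/90064, 362079/45032, 855035/90064] = K·y
y = (KᵀK)⁻¹·Kᵀ·(x' − x̄) = [-5, 33]
z = y + H·x̄ = [-5, 33] + [2, -32] = [-3, 1]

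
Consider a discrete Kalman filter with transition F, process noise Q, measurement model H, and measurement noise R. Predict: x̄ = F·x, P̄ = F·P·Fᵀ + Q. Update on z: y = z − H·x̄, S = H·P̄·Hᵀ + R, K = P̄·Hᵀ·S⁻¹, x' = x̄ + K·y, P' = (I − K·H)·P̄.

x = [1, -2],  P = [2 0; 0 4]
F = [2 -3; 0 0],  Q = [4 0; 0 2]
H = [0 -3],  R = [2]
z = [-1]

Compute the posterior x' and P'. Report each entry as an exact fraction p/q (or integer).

x' = [8, 3/10]
P' = [48 0; 0 1/5]

x̄ = F·x = [8, 0]
P̄ = F·P·Fᵀ + Q = [48 0; 0 2]
y = z − H·x̄ = [-1]
S = H·P̄·Hᵀ + R = [20]
K = P̄·Hᵀ·S⁻¹ = [0; -3/10]
x' = x̄ + K·y = [8, 3/10]
P' = (I − K·H)·P̄ = [48 0; 0 1/5]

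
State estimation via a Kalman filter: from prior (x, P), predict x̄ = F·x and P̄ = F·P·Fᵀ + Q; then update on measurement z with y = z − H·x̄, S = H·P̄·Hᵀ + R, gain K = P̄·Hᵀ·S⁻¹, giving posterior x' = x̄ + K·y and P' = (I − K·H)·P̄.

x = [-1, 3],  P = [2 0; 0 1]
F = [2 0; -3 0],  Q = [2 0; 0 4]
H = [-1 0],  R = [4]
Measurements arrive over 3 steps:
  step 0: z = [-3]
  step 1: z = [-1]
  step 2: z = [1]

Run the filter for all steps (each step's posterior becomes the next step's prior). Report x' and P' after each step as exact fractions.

step 0: x' = [11/7, -9/7], P' = [20/7 -24/7; -24/7 82/7]
step 1: x' = [91/61, -159/61], P' = [188/61 -240/61; -240/61 784/61]
step 2: x' = [-73/559, -255/559], P' = [1748/559 -2256/559; -2256/559 7312/559]

step 0: x̄ = F·x = [-2, 3]
step 0: P̄ = F·P·Fᵀ + Q = [10 -12; -12 22]
step 0: y = z − H·x̄ = [-5]
step 0: S = H·P̄·Hᵀ + R = [14]
step 0: K = P̄·Hᵀ·S⁻¹ = [-5/7; 6/7]
step 0: x' = x̄ + K·y = [11/7, -9/7]
step 0: P' = (I − K·H)·P̄ = [20/7 -24/7; -24/7 82/7]
step 1: x̄ = F·x = [22/7, -33/7]
step 1: P̄ = F·P·Fᵀ + Q = [94/7 -120/7; -120/7 208/7]
step 1: y = z − H·x̄ = [15/7]
step 1: S = H·P̄·Hᵀ + R = [122/7]
step 1: K = P̄·Hᵀ·S⁻¹ = [-47/61; 60/61]
step 1: x' = x̄ + K·y = [91/61, -159/61]
step 1: P' = (I − K·H)·P̄ = [188/61 -240/61; -240/61 784/61]
step 2: x̄ = F·x = [182/61, -273/61]
step 2: P̄ = F·P·Fᵀ + Q = [874/61 -1128/61; -1128/61 1936/61]
step 2: y = z − H·x̄ = [243/61]
step 2: S = H·P̄·Hᵀ + R = [1118/61]
step 2: K = P̄·Hᵀ·S⁻¹ = [-437/559; 564/559]
step 2: x' = x̄ + K·y = [-73/559, -255/559]
step 2: P' = (I − K·H)·P̄ = [1748/559 -2256/559; -2256/559 7312/559]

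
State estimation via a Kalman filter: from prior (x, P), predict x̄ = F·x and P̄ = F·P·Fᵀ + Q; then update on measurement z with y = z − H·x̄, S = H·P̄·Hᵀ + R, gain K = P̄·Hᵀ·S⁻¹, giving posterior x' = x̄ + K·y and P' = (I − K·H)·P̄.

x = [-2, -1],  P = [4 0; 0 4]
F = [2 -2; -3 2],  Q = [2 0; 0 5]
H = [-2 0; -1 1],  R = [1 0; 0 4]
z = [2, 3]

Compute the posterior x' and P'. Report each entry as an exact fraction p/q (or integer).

x' = [-2024/2071, 4649/2071]
P' = [474/2071 178/2071; 178/2071 5974/2071]

x̄ = F·x = [-2, 4]
P̄ = F·P·Fᵀ + Q = [34 -40; -40 57]
y = z − H·x̄ = [-2, -3]
S = H·P̄·Hᵀ + R = [137 148; 148 175]
K = P̄·Hᵀ·S⁻¹ = [-948/2071 -74/2071; -356/2071 1449/2071]
x' = x̄ + K·y = [-2024/2071, 4649/2071]
P' = (I − K·H)·P̄ = [474/2071 178/2071; 178/2071 5974/2071]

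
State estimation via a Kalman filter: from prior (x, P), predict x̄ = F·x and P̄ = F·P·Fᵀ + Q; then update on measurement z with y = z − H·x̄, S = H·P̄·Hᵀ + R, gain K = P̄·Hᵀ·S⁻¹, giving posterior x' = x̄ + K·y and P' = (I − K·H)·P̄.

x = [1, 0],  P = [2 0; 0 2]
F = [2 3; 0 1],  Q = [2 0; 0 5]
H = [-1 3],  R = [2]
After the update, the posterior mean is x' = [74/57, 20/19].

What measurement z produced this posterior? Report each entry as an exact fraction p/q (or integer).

z = [2]

x̄ = F·x = [2, 0]
P̄ = F·P·Fᵀ + Q = [28 6; 6 7]
S = H·P̄·Hᵀ + R = [57]
K = P̄·Hᵀ·S⁻¹ = [-10/57; 5/19]
x' − x̄ = [-40/57, 20/19] = K·y
y = (KᵀK)⁻¹·Kᵀ·(x' − x̄) = [4]
z = y + H·x̄ = [4] + [-2] = [2]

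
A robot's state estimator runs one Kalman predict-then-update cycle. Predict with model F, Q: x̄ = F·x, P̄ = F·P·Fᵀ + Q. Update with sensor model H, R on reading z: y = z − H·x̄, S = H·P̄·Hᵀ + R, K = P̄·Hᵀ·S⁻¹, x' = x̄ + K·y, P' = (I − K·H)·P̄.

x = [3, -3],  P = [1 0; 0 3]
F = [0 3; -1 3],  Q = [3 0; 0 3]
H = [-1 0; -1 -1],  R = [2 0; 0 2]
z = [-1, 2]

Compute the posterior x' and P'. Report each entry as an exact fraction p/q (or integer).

x' = [107/165, -1387/495]
P' = [58/55 -98/165; -98/165 928/495]

x̄ = F·x = [-9, -12]
P̄ = F·P·Fᵀ + Q = [30 27; 27 31]
y = z − H·x̄ = [-10, -19]
S = H·P̄·Hᵀ + R = [32 57; 57 117]
K = P̄·Hᵀ·S⁻¹ = [-29/55 -38/165; 49/165 -317/495]
x' = x̄ + K·y = [107/165, -1387/495]
P' = (I − K·H)·P̄ = [58/55 -98/165; -98/165 928/495]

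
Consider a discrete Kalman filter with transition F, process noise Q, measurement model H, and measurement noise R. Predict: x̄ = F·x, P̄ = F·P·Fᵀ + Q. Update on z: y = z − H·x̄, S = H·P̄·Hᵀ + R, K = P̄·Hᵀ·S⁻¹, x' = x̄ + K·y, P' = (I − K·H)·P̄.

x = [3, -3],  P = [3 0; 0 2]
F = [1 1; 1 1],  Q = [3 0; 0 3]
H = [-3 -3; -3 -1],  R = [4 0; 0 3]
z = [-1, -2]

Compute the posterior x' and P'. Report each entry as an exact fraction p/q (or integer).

x̄ = F·x = [0, 0]
P̄ = F·P·Fᵀ + Q = [8 5; 5 8]
y = z − H·x̄ = [-1, -2]
S = H·P̄·Hᵀ + R = [238 156; 156 113]
K = P̄·Hᵀ·S⁻¹ = [117/2558 -409/1279; -819/2558 305/1279]
x' = x̄ + K·y = [1519/2558, -401/2558]
P' = (I − K·H)·P̄ = [1305/2558 -1461/2558; -1461/2558 2553/2558]

x' = [1519/2558, -401/2558]
P' = [1305/2558 -1461/2558; -1461/2558 2553/2558]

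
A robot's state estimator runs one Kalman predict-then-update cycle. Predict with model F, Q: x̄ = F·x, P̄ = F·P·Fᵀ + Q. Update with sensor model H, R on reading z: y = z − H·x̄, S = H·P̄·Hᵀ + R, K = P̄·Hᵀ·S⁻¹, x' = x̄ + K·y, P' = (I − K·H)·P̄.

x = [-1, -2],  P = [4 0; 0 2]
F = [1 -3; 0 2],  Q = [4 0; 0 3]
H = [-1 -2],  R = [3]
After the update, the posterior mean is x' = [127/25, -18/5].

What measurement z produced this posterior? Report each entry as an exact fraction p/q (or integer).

z = [2]

x̄ = F·x = [5, -4]
P̄ = F·P·Fᵀ + Q = [26 -12; -12 11]
S = H·P̄·Hᵀ + R = [25]
K = P̄·Hᵀ·S⁻¹ = [-2/25; -2/5]
x' − x̄ = [2/25, 2/5] = K·y
y = (KᵀK)⁻¹·Kᵀ·(x' − x̄) = [-1]
z = y + H·x̄ = [-1] + [3] = [2]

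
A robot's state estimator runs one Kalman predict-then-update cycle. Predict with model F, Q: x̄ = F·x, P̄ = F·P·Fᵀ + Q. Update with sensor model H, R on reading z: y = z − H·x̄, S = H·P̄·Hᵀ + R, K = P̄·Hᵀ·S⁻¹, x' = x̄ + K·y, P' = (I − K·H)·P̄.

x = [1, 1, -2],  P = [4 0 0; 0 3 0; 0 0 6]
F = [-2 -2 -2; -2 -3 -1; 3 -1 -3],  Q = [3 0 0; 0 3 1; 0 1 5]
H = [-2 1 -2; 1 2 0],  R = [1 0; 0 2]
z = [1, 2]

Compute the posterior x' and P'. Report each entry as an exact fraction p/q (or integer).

x̄ = F·x = [0, -3, 8]
P̄ = F·P·Fᵀ + Q = [55 46 18; 46 52 4; 18 4 98]
y = z − H·x̄ = [20, 8]
S = H·P̄·Hᵀ + R = [609 -196; -196 449]
K = P̄·Hᵀ·S⁻¹ = [-16088/235025 9989/33575; 7848/235025 11706/33575; -97276/235025 -4122/33575]
x' = x̄ + K·y = [237624/235025, 107421/235025, -296152/235025]
P' = (I − K·H)·P̄ = [1038894/235025 -449524/235025 -1255612/235025; -449524/235025 306704/235025 598952/235025; -1255612/235025 598952/235025 1603726/235025]

x' = [237624/235025, 107421/235025, -296152/235025]
P' = [1038894/235025 -449524/235025 -1255612/235025; -449524/235025 306704/235025 598952/235025; -1255612/235025 598952/235025 1603726/235025]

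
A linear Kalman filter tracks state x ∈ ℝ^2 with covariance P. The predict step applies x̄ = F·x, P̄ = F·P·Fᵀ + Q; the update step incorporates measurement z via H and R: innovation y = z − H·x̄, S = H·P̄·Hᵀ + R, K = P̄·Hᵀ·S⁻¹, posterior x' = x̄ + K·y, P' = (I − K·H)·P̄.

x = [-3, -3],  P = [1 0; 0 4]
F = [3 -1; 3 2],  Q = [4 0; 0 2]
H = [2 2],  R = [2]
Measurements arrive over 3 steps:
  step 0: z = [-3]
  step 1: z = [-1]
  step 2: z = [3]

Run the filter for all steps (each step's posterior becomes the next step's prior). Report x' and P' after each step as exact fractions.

step 0: x' = [48/31, -101/31], P' = [311/31 -305/31; -305/31 943/93]
step 1: x' = [134005/48311, -157553/48311], P' = [159718/48311 -140750/48311; -140750/48311 145891/48311]
step 2: x' = [25248051/9041521, -11111759/9041521], P' = [27467489/9041521 -24122962/9041521; -24122962/9041521 25275040/9041521]

step 0: x̄ = F·x = [-6, -15]
step 0: P̄ = F·P·Fᵀ + Q = [17 1; 1 27]
step 0: y = z − H·x̄ = [39]
step 0: S = H·P̄·Hᵀ + R = [186]
step 0: K = P̄·Hᵀ·S⁻¹ = [6/31; 28/93]
step 0: x' = x̄ + K·y = [48/31, -101/31]
step 0: P' = (I − K·H)·P̄ = [311/31 -305/31; -305/31 943/93]
step 1: x̄ = F·x = [245/31, -58/31]
step 1: P̄ = F·P·Fᵀ + Q = [15202/93 3766/93; 3766/93 1375/93]
step 1: y = z − H·x̄ = [-405/31]
step 1: S = H·P̄·Hᵀ + R = [96622/93]
step 1: K = P̄·Hᵀ·S⁻¹ = [18968/48311; 5141/48311]
step 1: x' = x̄ + K·y = [134005/48311, -157553/48311]
step 1: P' = (I − K·H)·P̄ = [159718/48311 -140750/48311; -140750/48311 145891/48311]
step 2: x̄ = F·x = [559568/48311, 86909/48311]
step 2: P̄ = F·P·Fᵀ + Q = [2621097/48311 723430/48311; 723430/48311 428648/48311]
step 2: y = z − H·x̄ = [-1148021/48311]
step 2: S = H·P̄·Hᵀ + R = [18083042/48311]
step 2: K = P̄·Hᵀ·S⁻¹ = [3344527/9041521; 1152078/9041521]
step 2: x' = x̄ + K·y = [25248051/9041521, -11111759/9041521]
step 2: P' = (I − K·H)·P̄ = [27467489/9041521 -24122962/9041521; -24122962/9041521 25275040/9041521]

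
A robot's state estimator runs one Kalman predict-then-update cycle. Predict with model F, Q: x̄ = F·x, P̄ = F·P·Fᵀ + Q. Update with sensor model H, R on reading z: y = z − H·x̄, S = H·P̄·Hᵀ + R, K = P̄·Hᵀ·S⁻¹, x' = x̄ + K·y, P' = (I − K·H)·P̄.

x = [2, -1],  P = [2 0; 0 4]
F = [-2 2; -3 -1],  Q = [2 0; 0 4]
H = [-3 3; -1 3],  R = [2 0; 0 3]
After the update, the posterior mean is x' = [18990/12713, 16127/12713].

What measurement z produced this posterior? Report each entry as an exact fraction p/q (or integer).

x̄ = F·x = [-6, -5]
P̄ = F·P·Fᵀ + Q = [26 4; 4 26]
S = H·P̄·Hᵀ + R = [398 264; 264 239]
K = P̄·Hᵀ·S⁻¹ = [-6039/12713 5926/12713; -1881/12713 6014/12713]
x' − x̄ = [95268/12713, 79692/12713] = K·y
y = (KᵀK)⁻¹·Kᵀ·(x' − x̄) = [-4, 12]
z = y + H·x̄ = [-4, 12] + [3, -9] = [-1, 3]

z = [-1, 3]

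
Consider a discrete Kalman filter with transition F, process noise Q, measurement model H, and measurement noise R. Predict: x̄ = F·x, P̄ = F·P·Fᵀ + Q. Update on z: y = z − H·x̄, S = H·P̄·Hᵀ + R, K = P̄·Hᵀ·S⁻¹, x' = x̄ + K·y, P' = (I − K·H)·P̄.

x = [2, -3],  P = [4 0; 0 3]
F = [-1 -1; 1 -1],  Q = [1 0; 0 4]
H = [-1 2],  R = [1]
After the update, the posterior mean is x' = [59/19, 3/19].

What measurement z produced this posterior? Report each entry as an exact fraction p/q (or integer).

x̄ = F·x = [1, 5]
P̄ = F·P·Fᵀ + Q = [8 -1; -1 11]
S = H·P̄·Hᵀ + R = [57]
K = P̄·Hᵀ·S⁻¹ = [-10/57; 23/57]
x' − x̄ = [40/19, -92/19] = K·y
y = (KᵀK)⁻¹·Kᵀ·(x' − x̄) = [-12]
z = y + H·x̄ = [-12] + [9] = [-3]

z = [-3]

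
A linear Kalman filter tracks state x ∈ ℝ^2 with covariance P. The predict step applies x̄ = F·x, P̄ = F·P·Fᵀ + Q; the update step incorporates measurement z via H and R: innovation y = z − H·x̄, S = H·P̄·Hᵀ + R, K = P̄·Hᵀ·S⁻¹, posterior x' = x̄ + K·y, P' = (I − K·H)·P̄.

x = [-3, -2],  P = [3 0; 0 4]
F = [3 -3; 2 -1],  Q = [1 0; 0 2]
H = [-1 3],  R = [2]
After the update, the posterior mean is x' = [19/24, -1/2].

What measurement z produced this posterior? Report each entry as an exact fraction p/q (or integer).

x̄ = F·x = [-3, -4]
P̄ = F·P·Fᵀ + Q = [64 30; 30 18]
S = H·P̄·Hᵀ + R = [48]
K = P̄·Hᵀ·S⁻¹ = [13/24; 1/2]
x' − x̄ = [91/24, 7/2] = K·y
y = (KᵀK)⁻¹·Kᵀ·(x' − x̄) = [7]
z = y + H·x̄ = [7] + [-9] = [-2]

z = [-2]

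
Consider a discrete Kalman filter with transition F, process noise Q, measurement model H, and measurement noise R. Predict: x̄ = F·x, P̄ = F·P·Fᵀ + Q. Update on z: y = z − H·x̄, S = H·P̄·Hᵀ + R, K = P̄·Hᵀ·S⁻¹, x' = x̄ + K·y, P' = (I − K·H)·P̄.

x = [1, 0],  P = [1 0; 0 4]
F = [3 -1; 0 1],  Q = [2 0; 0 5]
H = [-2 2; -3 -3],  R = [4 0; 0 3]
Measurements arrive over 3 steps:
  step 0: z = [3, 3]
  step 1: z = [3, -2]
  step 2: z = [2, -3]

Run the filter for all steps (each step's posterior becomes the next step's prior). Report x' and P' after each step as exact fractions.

step 0: x' = [-1173/1006, 237/1006], P' = [491/1509 -242/1509; -242/1509 485/1509]
step 1: x' = [-66163/118766, 713837/653213], P' = [18638/59383 -9003/59383; -9003/59383 203674/653213]
step 2: x' = [-75893551/550930162, 290543450/275465081], P' = [86328848/275465081 -41690467/275465081; -41690467/275465081 85849127/275465081]

step 0: x̄ = F·x = [3, 0]
step 0: P̄ = F·P·Fᵀ + Q = [15 -4; -4 9]
step 0: y = z − H·x̄ = [9, 12]
step 0: S = H·P̄·Hᵀ + R = [132 36; 36 147]
step 0: K = P̄·Hᵀ·S⁻¹ = [-733/3018 -83/503; 727/3018 -81/503]
step 0: x' = x̄ + K·y = [-1173/1006, 237/1006]
step 0: P' = (I − K·H)·P̄ = [491/1509 -242/1509; -242/1509 485/1509]
step 1: x̄ = F·x = [-1878/503, 237/1006]
step 1: P̄ = F·P·Fᵀ + Q = [9374/1509 -1211/1509; -1211/1509 8030/1509]
step 1: y = z − H·x̄ = [-2484/503, -12569/1006]
step 1: S = H·P̄·Hᵀ + R = [85340/1509 2688/503; 2688/503 46455/503]
step 1: K = P̄·Hᵀ·S⁻¹ = [-27641/118766 -9635/59383; 302707/1306426 -104641/653213]
step 1: x' = x̄ + K·y = [-66163/118766, 713837/653213]
step 1: P' = (I − K·H)·P̄ = [18638/59383 -9003/59383; -9003/59383 203674/653213]
step 2: x̄ = F·x = [-3611053/1306426, 713837/653213]
step 2: P̄ = F·P·Fᵀ + Q = [3949460/653213 -500773/653213; -500773/653213 3469739/653213]
step 2: y = z − H·x̄ = [-3732301/653213, -951765/118766]
step 2: S = H·P̄·Hᵀ + R = [36295832/653213 261666/59383; 261666/59383 5428956/59383]
step 2: K = P̄·Hᵀ·S⁻¹ = [-128019315/550930162 -44638381/275465081; 63769797/275465081 -44158660/275465081]
step 2: x' = x̄ + K·y = [-75893551/550930162, 290543450/275465081]
step 2: P' = (I − K·H)·P̄ = [86328848/275465081 -41690467/275465081; -41690467/275465081 85849127/275465081]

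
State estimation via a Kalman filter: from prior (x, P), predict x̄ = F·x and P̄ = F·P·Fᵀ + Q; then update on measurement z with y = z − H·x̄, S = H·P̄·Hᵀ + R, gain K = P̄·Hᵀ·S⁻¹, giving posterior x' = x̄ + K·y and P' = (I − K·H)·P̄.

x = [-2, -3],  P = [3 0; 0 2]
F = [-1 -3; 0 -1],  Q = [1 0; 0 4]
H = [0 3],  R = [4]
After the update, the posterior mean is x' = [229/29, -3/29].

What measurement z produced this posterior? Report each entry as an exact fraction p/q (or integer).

z = [-1]

x̄ = F·x = [11, 3]
P̄ = F·P·Fᵀ + Q = [22 6; 6 6]
S = H·P̄·Hᵀ + R = [58]
K = P̄·Hᵀ·S⁻¹ = [9/29; 9/29]
x' − x̄ = [-90/29, -90/29] = K·y
y = (KᵀK)⁻¹·Kᵀ·(x' − x̄) = [-10]
z = y + H·x̄ = [-10] + [9] = [-1]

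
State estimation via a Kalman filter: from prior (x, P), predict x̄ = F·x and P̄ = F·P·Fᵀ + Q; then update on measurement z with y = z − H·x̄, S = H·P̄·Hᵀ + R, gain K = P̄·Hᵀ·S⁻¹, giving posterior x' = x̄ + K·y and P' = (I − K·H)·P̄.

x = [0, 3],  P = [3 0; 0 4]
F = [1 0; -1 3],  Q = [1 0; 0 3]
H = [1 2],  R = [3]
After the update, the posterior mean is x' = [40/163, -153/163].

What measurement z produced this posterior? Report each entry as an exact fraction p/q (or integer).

z = [-2]

x̄ = F·x = [0, 9]
P̄ = F·P·Fᵀ + Q = [4 -3; -3 42]
S = H·P̄·Hᵀ + R = [163]
K = P̄·Hᵀ·S⁻¹ = [-2/163; 81/163]
x' − x̄ = [40/163, -1620/163] = K·y
y = (KᵀK)⁻¹·Kᵀ·(x' − x̄) = [-20]
z = y + H·x̄ = [-20] + [18] = [-2]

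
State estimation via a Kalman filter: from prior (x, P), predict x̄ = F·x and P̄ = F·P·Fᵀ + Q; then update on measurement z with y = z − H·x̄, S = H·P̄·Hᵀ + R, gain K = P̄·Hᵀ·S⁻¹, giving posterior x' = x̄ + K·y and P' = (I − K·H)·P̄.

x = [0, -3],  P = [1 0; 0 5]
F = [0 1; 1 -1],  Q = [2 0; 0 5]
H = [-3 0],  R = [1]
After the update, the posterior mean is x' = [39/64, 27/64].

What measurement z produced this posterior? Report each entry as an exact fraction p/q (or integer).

z = [-2]

x̄ = F·x = [-3, 3]
P̄ = F·P·Fᵀ + Q = [7 -5; -5 11]
S = H·P̄·Hᵀ + R = [64]
K = P̄·Hᵀ·S⁻¹ = [-21/64; 15/64]
x' − x̄ = [231/64, -165/64] = K·y
y = (KᵀK)⁻¹·Kᵀ·(x' − x̄) = [-11]
z = y + H·x̄ = [-11] + [9] = [-2]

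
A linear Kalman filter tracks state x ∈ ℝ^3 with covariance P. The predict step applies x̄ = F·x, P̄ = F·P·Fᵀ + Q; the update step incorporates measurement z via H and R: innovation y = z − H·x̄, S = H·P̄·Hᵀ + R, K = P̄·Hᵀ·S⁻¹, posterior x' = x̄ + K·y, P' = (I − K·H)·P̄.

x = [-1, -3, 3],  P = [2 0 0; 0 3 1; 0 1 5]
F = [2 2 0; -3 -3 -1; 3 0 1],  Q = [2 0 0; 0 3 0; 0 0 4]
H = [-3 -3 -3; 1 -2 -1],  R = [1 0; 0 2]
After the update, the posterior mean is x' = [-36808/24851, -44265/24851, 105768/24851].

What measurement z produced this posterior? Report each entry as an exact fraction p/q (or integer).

x̄ = F·x = [-8, 9, 0]
P̄ = F·P·Fᵀ + Q = [22 -32 14; -32 59 -26; 14 -26 27]
S = H·P̄·Hᵀ + R = [181 39; 39 283]
K = P̄·Hᵀ·S⁻¹ = [-3102/24851 6750/24851; 3987/49702 -22327/49702; -7128/24851 4407/24851]
x' − x̄ = [162000/24851, -267924/24851, 105768/24851] = K·y
y = (KᵀK)⁻¹·Kᵀ·(x' − x̄) = [0, 24]
z = y + H·x̄ = [0, 24] + [-3, -26] = [-3, -2]

z = [-3, -2]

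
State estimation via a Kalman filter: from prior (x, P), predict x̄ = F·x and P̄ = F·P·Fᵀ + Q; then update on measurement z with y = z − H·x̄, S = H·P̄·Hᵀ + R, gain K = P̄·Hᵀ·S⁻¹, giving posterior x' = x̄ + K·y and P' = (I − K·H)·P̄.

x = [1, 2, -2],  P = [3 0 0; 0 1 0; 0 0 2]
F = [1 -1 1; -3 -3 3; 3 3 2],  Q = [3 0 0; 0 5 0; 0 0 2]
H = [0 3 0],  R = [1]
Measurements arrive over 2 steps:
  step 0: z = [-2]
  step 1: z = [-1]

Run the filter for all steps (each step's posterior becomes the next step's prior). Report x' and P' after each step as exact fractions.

step 0: x̄ = F·x = [-3, -15, 5]
step 0: P̄ = F·P·Fᵀ + Q = [9 0 10; 0 59 -24; 10 -24 46]
step 0: y = z − H·x̄ = [43]
step 0: S = H·P̄·Hᵀ + R = [532]
step 0: K = P̄·Hᵀ·S⁻¹ = [0; 177/532; -18/133]
step 0: x' = x̄ + K·y = [-3, -369/532, -109/133]
step 0: P' = (I − K·H)·P̄ = [9 0 10; 0 59/532 -6/133; 10 -6/133 4822/133]
step 1: x̄ = F·x = [-1663/532, 4587/532, -6767/532]
step 1: P̄ = F·P·Fᵀ + Q = [36419/532 43821/532 79339/532; 43821/532 124547/532 87993/532; 79339/532 87993/532 185391/532]
step 1: y = z − H·x̄ = [-14293/532]
step 1: S = H·P̄·Hᵀ + R = [1121455/532]
step 1: K = P̄·Hᵀ·S⁻¹ = [131463/1121455; 373641/1121455; 263979/1121455]
step 1: x' = x̄ + K·y = [-7037557/1121455, -369054/1121455, -21357026/1121455]
step 1: P' = (I − K·H)·P̄ = [44285243/1121455 43821/1121455 102014374/1121455; 43821/1121455 124547/1121455 87993/1121455; 102014374/1121455 87993/1121455 259817202/1121455]

step 0: x' = [-3, -369/532, -109/133], P' = [9 0 10; 0 59/532 -6/133; 10 -6/133 4822/133]
step 1: x' = [-7037557/1121455, -369054/1121455, -21357026/1121455], P' = [44285243/1121455 43821/1121455 102014374/1121455; 43821/1121455 124547/1121455 87993/1121455; 102014374/1121455 87993/1121455 259817202/1121455]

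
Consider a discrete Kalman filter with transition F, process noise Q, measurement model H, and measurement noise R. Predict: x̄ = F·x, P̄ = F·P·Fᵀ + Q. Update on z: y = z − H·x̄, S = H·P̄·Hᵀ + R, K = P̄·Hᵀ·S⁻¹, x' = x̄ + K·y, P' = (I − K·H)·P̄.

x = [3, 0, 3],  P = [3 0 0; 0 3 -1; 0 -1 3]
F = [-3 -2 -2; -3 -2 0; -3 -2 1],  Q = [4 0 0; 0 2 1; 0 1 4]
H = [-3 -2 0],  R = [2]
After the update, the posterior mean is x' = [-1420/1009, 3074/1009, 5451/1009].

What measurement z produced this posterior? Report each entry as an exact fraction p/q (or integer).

z = [-2]

x̄ = F·x = [-15, -9, -6]
P̄ = F·P·Fᵀ + Q = [47 35 31; 35 41 42; 31 42 50]
S = H·P̄·Hᵀ + R = [1009]
K = P̄·Hᵀ·S⁻¹ = [-211/1009; -187/1009; -177/1009]
x' − x̄ = [13715/1009, 12155/1009, 11505/1009] = K·y
y = (KᵀK)⁻¹·Kᵀ·(x' − x̄) = [-65]
z = y + H·x̄ = [-65] + [63] = [-2]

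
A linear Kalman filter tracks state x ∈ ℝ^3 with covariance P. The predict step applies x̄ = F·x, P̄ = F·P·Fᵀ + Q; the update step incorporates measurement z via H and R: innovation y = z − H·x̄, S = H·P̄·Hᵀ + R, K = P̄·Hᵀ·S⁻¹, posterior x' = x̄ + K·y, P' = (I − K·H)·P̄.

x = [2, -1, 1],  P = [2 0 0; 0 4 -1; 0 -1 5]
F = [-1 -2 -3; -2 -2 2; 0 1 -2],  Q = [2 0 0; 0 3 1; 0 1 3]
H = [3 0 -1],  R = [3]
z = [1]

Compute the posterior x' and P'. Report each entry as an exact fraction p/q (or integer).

x̄ = F·x = [-3, 0, -3]
P̄ = F·P·Fᵀ + Q = [53 -12 21; -12 55 -33; 21 -33 31]
y = z − H·x̄ = [7]
S = H·P̄·Hᵀ + R = [385]
K = P̄·Hᵀ·S⁻¹ = [138/385; -3/385; 32/385]
x' = x̄ + K·y = [-27/55, -3/55, -133/55]
P' = (I − K·H)·P̄ = [1361/385 -4206/385 3669/385; -4206/385 21166/385 -12609/385; 3669/385 -12609/385 10911/385]

x' = [-27/55, -3/55, -133/55]
P' = [1361/385 -4206/385 3669/385; -4206/385 21166/385 -12609/385; 3669/385 -12609/385 10911/385]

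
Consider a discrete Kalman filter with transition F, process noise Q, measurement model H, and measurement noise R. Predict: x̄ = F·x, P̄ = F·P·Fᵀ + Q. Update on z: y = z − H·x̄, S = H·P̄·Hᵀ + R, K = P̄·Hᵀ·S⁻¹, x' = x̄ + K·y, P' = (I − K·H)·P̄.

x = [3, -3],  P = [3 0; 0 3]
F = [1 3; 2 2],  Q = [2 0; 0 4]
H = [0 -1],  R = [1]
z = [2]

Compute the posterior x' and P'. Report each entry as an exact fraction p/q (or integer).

x̄ = F·x = [-6, 0]
P̄ = F·P·Fᵀ + Q = [32 24; 24 28]
y = z − H·x̄ = [2]
S = H·P̄·Hᵀ + R = [29]
K = P̄·Hᵀ·S⁻¹ = [-24/29; -28/29]
x' = x̄ + K·y = [-222/29, -56/29]
P' = (I − K·H)·P̄ = [352/29 24/29; 24/29 28/29]

x' = [-222/29, -56/29]
P' = [352/29 24/29; 24/29 28/29]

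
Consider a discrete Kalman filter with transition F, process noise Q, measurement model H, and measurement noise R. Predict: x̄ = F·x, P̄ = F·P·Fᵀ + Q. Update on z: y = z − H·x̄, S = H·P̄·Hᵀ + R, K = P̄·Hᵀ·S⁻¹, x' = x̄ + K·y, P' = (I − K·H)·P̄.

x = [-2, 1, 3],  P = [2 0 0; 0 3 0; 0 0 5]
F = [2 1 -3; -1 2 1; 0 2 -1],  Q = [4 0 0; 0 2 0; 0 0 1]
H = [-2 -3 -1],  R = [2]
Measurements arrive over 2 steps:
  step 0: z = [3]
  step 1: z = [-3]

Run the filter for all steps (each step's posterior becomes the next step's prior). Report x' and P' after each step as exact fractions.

step 0: x̄ = F·x = [-12, 7, -1]
step 0: P̄ = F·P·Fᵀ + Q = [60 -13 21; -13 21 7; 21 7 18]
step 0: y = z − H·x̄ = [-1]
step 0: S = H·P̄·Hᵀ + R = [419]
step 0: K = P̄·Hᵀ·S⁻¹ = [-102/419; -44/419; -81/419]
step 0: x' = x̄ + K·y = [-4926/419, 2977/419, -338/419]
step 0: P' = (I − K·H)·P̄ = [14736/419 -9935/419 537/419; -9935/419 6863/419 -631/419; 537/419 -631/419 981/419]
step 1: x̄ = F·x = [-5861/419, 10542/419, 6292/419]
step 1: P̄ = F·P·Fᵀ + Q = [33914/419 -42654/419 -19728/419; -42654/419 80149/419 46878/419; -19728/419 46878/419 31376/419]
step 1: y = z − H·x̄ = [24939/419]
step 1: S = H·P̄·Hᵀ + R = [579719/419]
step 1: K = P̄·Hᵀ·S⁻¹ = [79862/579719; -202017/579719; -132554/579719]
step 1: x' = x̄ + K·y = [-3355739/579719, 2561565/579719, 815818/579719]
step 1: P' = (I − K·H)·P̄ = [31700838/579719 -20510388/579719 -2030236/579719; -20510388/579719 13491718/579719 949656/579719; -2030236/579719 949656/579719 1476612/579719]

step 0: x' = [-4926/419, 2977/419, -338/419], P' = [14736/419 -9935/419 537/419; -9935/419 6863/419 -631/419; 537/419 -631/419 981/419]
step 1: x' = [-3355739/579719, 2561565/579719, 815818/579719], P' = [31700838/579719 -20510388/579719 -2030236/579719; -20510388/579719 13491718/579719 949656/579719; -2030236/579719 949656/579719 1476612/579719]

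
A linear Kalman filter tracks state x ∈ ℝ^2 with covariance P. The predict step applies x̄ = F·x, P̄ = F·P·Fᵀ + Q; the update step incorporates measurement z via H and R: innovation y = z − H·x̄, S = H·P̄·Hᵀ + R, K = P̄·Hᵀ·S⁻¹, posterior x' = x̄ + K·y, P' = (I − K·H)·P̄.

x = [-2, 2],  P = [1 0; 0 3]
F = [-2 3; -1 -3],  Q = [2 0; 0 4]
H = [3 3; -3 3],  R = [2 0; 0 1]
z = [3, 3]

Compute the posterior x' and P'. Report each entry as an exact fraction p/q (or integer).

x̄ = F·x = [10, -4]
P̄ = F·P·Fᵀ + Q = [33 -25; -25 32]
y = z − H·x̄ = [-15, 45]
S = H·P̄·Hᵀ + R = [137 -9; -9 1036]
K = P̄·Hᵀ·S⁻¹ = [23298/141851 -23622/141851; 23295/141851 23616/141851]
x' = x̄ + K·y = [6050/141851, 145891/141851]
P' = (I − K·H)·P̄ = [11703/141851 3829/141851; 3829/141851 11701/141851]

x' = [6050/141851, 145891/141851]
P' = [11703/141851 3829/141851; 3829/141851 11701/141851]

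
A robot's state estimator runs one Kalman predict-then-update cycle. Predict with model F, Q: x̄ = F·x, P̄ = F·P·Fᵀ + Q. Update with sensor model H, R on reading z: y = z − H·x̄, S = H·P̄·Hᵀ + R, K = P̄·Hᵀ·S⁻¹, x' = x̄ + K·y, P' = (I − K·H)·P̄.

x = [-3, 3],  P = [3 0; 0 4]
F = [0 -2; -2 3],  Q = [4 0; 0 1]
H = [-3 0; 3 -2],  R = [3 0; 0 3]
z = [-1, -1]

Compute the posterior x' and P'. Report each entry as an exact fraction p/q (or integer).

x̄ = F·x = [-6, 15]
P̄ = F·P·Fᵀ + Q = [20 -24; -24 49]
y = z − H·x̄ = [-19, 47]
S = H·P̄·Hᵀ + R = [183 -324; -324 667]
K = P̄·Hᵀ·S⁻¹ = [-1676/5695 108/5695; -2352/5695 -2594/5695]
x' = x̄ + K·y = [550/1139, 1639/1139]
P' = (I − K·H)·P̄ = [1676/5695 2352/5695; 2352/5695 7419/5695]

x' = [550/1139, 1639/1139]
P' = [1676/5695 2352/5695; 2352/5695 7419/5695]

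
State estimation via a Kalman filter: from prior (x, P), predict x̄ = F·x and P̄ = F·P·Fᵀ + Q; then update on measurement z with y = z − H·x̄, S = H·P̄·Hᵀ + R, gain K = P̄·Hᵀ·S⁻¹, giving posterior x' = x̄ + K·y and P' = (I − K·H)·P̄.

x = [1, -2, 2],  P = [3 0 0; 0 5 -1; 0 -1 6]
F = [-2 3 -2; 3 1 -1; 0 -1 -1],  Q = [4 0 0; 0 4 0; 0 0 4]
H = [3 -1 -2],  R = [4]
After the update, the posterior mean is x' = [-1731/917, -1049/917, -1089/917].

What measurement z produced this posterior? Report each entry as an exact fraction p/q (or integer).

z = [-2]

x̄ = F·x = [-12, -1, 0]
P̄ = F·P·Fᵀ + Q = [97 14 -2; 14 44 1; -2 1 13]
S = H·P̄·Hᵀ + R = [917]
K = P̄·Hᵀ·S⁻¹ = [281/917; -4/917; -33/917]
x' − x̄ = [9273/917, -132/917, -1089/917] = K·y
y = (KᵀK)⁻¹·Kᵀ·(x' − x̄) = [33]
z = y + H·x̄ = [33] + [-35] = [-2]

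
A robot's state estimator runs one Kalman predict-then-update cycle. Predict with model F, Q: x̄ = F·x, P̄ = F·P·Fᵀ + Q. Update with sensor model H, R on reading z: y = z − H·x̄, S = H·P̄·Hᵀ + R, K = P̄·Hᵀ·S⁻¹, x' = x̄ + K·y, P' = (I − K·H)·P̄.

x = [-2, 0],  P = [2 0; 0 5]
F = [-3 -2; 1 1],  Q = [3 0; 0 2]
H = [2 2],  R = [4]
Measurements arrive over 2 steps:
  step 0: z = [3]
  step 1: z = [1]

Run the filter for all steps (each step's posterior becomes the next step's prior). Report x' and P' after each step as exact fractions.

step 0: x' = [103/38, -41/38], P' = [154/19 -129/19; -129/19 122/19]
step 1: x' = [-4/3, 131/84], P' = [47/12 -71/24; -71/24 989/336]

step 0: x̄ = F·x = [6, -2]
step 0: P̄ = F·P·Fᵀ + Q = [41 -16; -16 9]
step 0: y = z − H·x̄ = [-5]
step 0: S = H·P̄·Hᵀ + R = [76]
step 0: K = P̄·Hᵀ·S⁻¹ = [25/38; -7/38]
step 0: x' = x̄ + K·y = [103/38, -41/38]
step 0: P' = (I − K·H)·P̄ = [154/19 -129/19; -129/19 122/19]
step 1: x̄ = F·x = [-227/38, 31/19]
step 1: P̄ = F·P·Fᵀ + Q = [383/19 -61/19; -61/19 56/19]
step 1: y = z − H·x̄ = [184/19]
step 1: S = H·P̄·Hᵀ + R = [1344/19]
step 1: K = P̄·Hᵀ·S⁻¹ = [23/48; -5/672]
step 1: x' = x̄ + K·y = [-4/3, 131/84]
step 1: P' = (I − K·H)·P̄ = [47/12 -71/24; -71/24 989/336]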